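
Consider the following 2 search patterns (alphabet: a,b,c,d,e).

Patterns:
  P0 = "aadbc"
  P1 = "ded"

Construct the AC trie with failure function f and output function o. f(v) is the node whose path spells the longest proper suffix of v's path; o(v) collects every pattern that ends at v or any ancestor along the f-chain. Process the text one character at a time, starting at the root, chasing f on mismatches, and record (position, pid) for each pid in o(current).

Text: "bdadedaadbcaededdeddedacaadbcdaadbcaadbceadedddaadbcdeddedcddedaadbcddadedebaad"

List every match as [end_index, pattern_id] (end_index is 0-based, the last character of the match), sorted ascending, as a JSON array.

Build automaton:
Trie nodes:
  0='ε' goto a→1 d→6
  1='a' goto a→2
  2='aa' goto d→3
  3='aad' goto b→4
  4='aadb' goto c→5
  5='aadbc' goto ·  ←P0
  6='d' goto e→7
  7='de' goto d→8
  8='ded' goto ·  ←P1

BFS fail/out derivation:
  n1('a'): parent n0 fail=0; on 'a' 0 → fail=0;  out ∅∪∅=∅
  n6('d'): parent n0 fail=0; on 'd' 0 → fail=0;  out ∅∪∅=∅
  n2('aa'): parent n1 fail=0; on 'a' 0 → fail=1;  out ∅∪∅=∅
  n7('de'): parent n6 fail=0; on 'e' 0 → fail=0;  out ∅∪∅=∅
  n3('aad'): parent n2 fail=1; on 'd' 1→0 → fail=6;  out ∅∪∅=∅
  n8('ded'): parent n7 fail=0; on 'd' 0 → fail=6;  out {1}∪∅={1}
  n4('aadb'): parent n3 fail=6; on 'b' 6→0 → fail=0;  out ∅∪∅=∅
  n5('aadbc'): parent n4 fail=0; on 'c' 0 → fail=0;  out {0}∪∅={0}

Text stream:
[0] read 'b'  n0⇒n0
[1] read 'd'  n0⇒n6
[2] read 'a'  n6⇒n1 ·f
[3] read 'd'  n1⇒n6 ·f
[4] read 'e'  n6⇒n7
[5] read 'd'  n7⇒n8  emit P1@[3:5]
[6] read 'a'  n8⇒n1 ·f
[7] read 'a'  n1⇒n2
[8] read 'd'  n2⇒n3
[9] read 'b'  n3⇒n4
[10] read 'c'  n4⇒n5  emit P0@[6:10]
[11] read 'a'  n5⇒n1 ·f
[12] read 'e'  n1⇒n0 ·f
[13] read 'd'  n0⇒n6
[14] read 'e'  n6⇒n7
[15] read 'd'  n7⇒n8  emit P1@[13:15]
[16] read 'd'  n8⇒n6 ·f
[17] read 'e'  n6⇒n7
[18] read 'd'  n7⇒n8  emit P1@[16:18]
[19] read 'd'  n8⇒n6 ·f
[20] read 'e'  n6⇒n7
[21] read 'd'  n7⇒n8  emit P1@[19:21]
[22] read 'a'  n8⇒n1 ·f
[23] read 'c'  n1⇒n0 ·f
[24] read 'a'  n0⇒n1
[25] read 'a'  n1⇒n2
[26] read 'd'  n2⇒n3
[27] read 'b'  n3⇒n4
[28] read 'c'  n4⇒n5  emit P0@[24:28]
[29] read 'd'  n5⇒n6 ·f
[30] read 'a'  n6⇒n1 ·f
[31] read 'a'  n1⇒n2
[32] read 'd'  n2⇒n3
[33] read 'b'  n3⇒n4
[34] read 'c'  n4⇒n5  emit P0@[30:34]
[35] read 'a'  n5⇒n1 ·f
[36] read 'a'  n1⇒n2
[37] read 'd'  n2⇒n3
[38] read 'b'  n3⇒n4
[39] read 'c'  n4⇒n5  emit P0@[35:39]
[40] read 'e'  n5⇒n0 ·f
[41] read 'a'  n0⇒n1
[42] read 'd'  n1⇒n6 ·f
[43] read 'e'  n6⇒n7
[44] read 'd'  n7⇒n8  emit P1@[42:44]
[45] read 'd'  n8⇒n6 ·f
[46] read 'd'  n6⇒n6 ·f
[47] read 'a'  n6⇒n1 ·f
[48] read 'a'  n1⇒n2
[49] read 'd'  n2⇒n3
[50] read 'b'  n3⇒n4
[51] read 'c'  n4⇒n5  emit P0@[47:51]
[52] read 'd'  n5⇒n6 ·f
[53] read 'e'  n6⇒n7
[54] read 'd'  n7⇒n8  emit P1@[52:54]
[55] read 'd'  n8⇒n6 ·f
[56] read 'e'  n6⇒n7
[57] read 'd'  n7⇒n8  emit P1@[55:57]
[58] read 'c'  n8⇒n0 ·f
[59] read 'd'  n0⇒n6
[60] read 'd'  n6⇒n6 ·f
[61] read 'e'  n6⇒n7
[62] read 'd'  n7⇒n8  emit P1@[60:62]
[63] read 'a'  n8⇒n1 ·f
[64] read 'a'  n1⇒n2
[65] read 'd'  n2⇒n3
[66] read 'b'  n3⇒n4
[67] read 'c'  n4⇒n5  emit P0@[63:67]
[68] read 'd'  n5⇒n6 ·f
[69] read 'd'  n6⇒n6 ·f
[70] read 'a'  n6⇒n1 ·f
[71] read 'd'  n1⇒n6 ·f
[72] read 'e'  n6⇒n7
[73] read 'd'  n7⇒n8  emit P1@[71:73]
[74] read 'e'  n8⇒n7 ·f
[75] read 'b'  n7⇒n0 ·f
[76] read 'a'  n0⇒n1
[77] read 'a'  n1⇒n2
[78] read 'd'  n2⇒n3

All matches (sorted): [[5,1],[10,0],[15,1],[18,1],[21,1],[28,0],[34,0],[39,0],[44,1],[51,0],[54,1],[57,1],[62,1],[67,0],[73,1]]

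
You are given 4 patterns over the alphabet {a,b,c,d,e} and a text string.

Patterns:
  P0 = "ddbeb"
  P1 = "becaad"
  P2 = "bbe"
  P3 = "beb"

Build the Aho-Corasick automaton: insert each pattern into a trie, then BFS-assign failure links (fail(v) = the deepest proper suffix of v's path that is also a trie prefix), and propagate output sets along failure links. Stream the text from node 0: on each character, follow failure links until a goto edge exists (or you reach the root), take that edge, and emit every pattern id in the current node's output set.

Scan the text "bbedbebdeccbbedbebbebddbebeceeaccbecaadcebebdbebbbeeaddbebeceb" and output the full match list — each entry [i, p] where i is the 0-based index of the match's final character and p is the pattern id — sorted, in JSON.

Build:
Trie (insert patterns):
  0='ε' goto b→6 d→1
  1='d' goto d→2
  2='dd' goto b→3
  3='ddb' goto e→4
  4='ddbe' goto b→5
  5='ddbeb' goto ·  ←P0
  6='b' goto b→12 e→7
  7='be' goto b→14 c→8
  8='bec' goto a→9
  9='beca' goto a→10
  10='becaa' goto d→11
  11='becaad' goto ·  ←P1
  12='bb' goto e→13
  13='bbe' goto ·  ←P2
  14='beb' goto ·  ←P3

BFS fail/out derivation:
  fail(1) 'd': from fail(0)=0 chase 'd': 0 ⇒ 0;  out=∅∪out(0)=∅
  fail(6) 'b': from fail(0)=0 chase 'b': 0 ⇒ 0;  out=∅∪out(0)=∅
  fail(2) 'dd': from fail(1)=0 chase 'd': 0 ⇒ 1;  out=∅∪out(1)=∅
  fail(7) 'be': from fail(6)=0 chase 'e': 0 ⇒ 0;  out=∅∪out(0)=∅
  fail(12) 'bb': from fail(6)=0 chase 'b': 0 ⇒ 6;  out=∅∪out(6)=∅
  fail(3) 'ddb': from fail(2)=1 chase 'b': 1→0 ⇒ 6;  out=∅∪out(6)=∅
  fail(8) 'bec': from fail(7)=0 chase 'c': 0 ⇒ 0;  out=∅∪out(0)=∅
  fail(13) 'bbe': from fail(12)=6 chase 'e': 6 ⇒ 7;  out={2}∪out(7)={2}
  fail(14) 'beb': from fail(7)=0 chase 'b': 0 ⇒ 6;  out={3}∪out(6)={3}
  fail(4) 'ddbe': from fail(3)=6 chase 'e': 6 ⇒ 7;  out=∅∪out(7)=∅
  fail(9) 'beca': from fail(8)=0 chase 'a': 0 ⇒ 0;  out=∅∪out(0)=∅
  fail(5) 'ddbeb': from fail(4)=7 chase 'b': 7 ⇒ 14;  out={0}∪out(14)={0,3}
  fail(10) 'becaa': from fail(9)=0 chase 'a': 0 ⇒ 0;  out=∅∪out(0)=∅
  fail(11) 'becaad': from fail(10)=0 chase 'd': 0 ⇒ 1;  out={1}∪out(1)={1}

Run:
[0] read 'b'  n0⇒n6
[1] read 'b'  n6⇒n12
[2] read 'e'  n12⇒n13  ** P2@[0:2]
[3] read 'd'  n13⇒n1 ·f
[4] read 'b'  n1⇒n6 ·f
[5] read 'e'  n6⇒n7
[6] read 'b'  n7⇒n14  ** P3@[4:6]
[7] read 'd'  n14⇒n1 ·f
[8] read 'e'  n1⇒n0 ·f
[9] read 'c'  n0⇒n0
[10] read 'c'  n0⇒n0
[11] read 'b'  n0⇒n6
[12] read 'b'  n6⇒n12
[13] read 'e'  n12⇒n13  ** P2@[11:13]
[14] read 'd'  n13⇒n1 ·f
[15] read 'b'  n1⇒n6 ·f
[16] read 'e'  n6⇒n7
[17] read 'b'  n7⇒n14  ** P3@[15:17]
[18] read 'b'  n14⇒n12 ·f
[19] read 'e'  n12⇒n13  ** P2@[17:19]
[20] read 'b'  n13⇒n14 ·f  ** P3@[18:20]
[21] read 'd'  n14⇒n1 ·f
[22] read 'd'  n1⇒n2
[23] read 'b'  n2⇒n3
[24] read 'e'  n3⇒n4
[25] read 'b'  n4⇒n5  ** P0@[21:25],P3@[23:25]
[26] read 'e'  n5⇒n7 ·f
[27] read 'c'  n7⇒n8
[28] read 'e'  n8⇒n0 ·f
[29] read 'e'  n0⇒n0
[30] read 'a'  n0⇒n0
[31] read 'c'  n0⇒n0
[32] read 'c'  n0⇒n0
[33] read 'b'  n0⇒n6
[34] read 'e'  n6⇒n7
[35] read 'c'  n7⇒n8
[36] read 'a'  n8⇒n9
[37] read 'a'  n9⇒n10
[38] read 'd'  n10⇒n11  ** P1@[33:38]
[39] read 'c'  n11⇒n0 ·f
[40] read 'e'  n0⇒n0
[41] read 'b'  n0⇒n6
[42] read 'e'  n6⇒n7
[43] read 'b'  n7⇒n14  ** P3@[41:43]
[44] read 'd'  n14⇒n1 ·f
[45] read 'b'  n1⇒n6 ·f
[46] read 'e'  n6⇒n7
[47] read 'b'  n7⇒n14  ** P3@[45:47]
[48] read 'b'  n14⇒n12 ·f
[49] read 'b'  n12⇒n12 ·f
[50] read 'e'  n12⇒n13  ** P2@[48:50]
[51] read 'e'  n13⇒n0 ·f
[52] read 'a'  n0⇒n0
[53] read 'd'  n0⇒n1
[54] read 'd'  n1⇒n2
[55] read 'b'  n2⇒n3
[56] read 'e'  n3⇒n4
[57] read 'b'  n4⇒n5  ** P0@[53:57],P3@[55:57]
[58] read 'e'  n5⇒n7 ·f
[59] read 'c'  n7⇒n8
[60] read 'e'  n8⇒n0 ·f
[61] read 'b'  n0⇒n6

Result: [[2,2],[6,3],[13,2],[17,3],[19,2],[20,3],[25,0],[25,3],[38,1],[43,3],[47,3],[50,2],[57,0],[57,3]]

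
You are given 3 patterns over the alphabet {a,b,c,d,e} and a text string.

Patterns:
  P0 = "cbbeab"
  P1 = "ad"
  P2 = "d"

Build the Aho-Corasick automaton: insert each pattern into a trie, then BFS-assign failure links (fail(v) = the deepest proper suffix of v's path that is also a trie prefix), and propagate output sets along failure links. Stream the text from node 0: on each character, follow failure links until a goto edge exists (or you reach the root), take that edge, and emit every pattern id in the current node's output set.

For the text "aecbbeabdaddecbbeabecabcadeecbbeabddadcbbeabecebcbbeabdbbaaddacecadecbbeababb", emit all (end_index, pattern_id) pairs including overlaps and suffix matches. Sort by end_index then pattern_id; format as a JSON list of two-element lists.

Build automaton:
Trie nodes:
  0='ε' goto a→7 c→1 d→9
  1='c' goto b→2
  2='cb' goto b→3
  3='cbb' goto e→4
  4='cbbe' goto a→5
  5='cbbea' goto b→6
  6='cbbeab' goto ·  [P0 ends]
  7='a' goto d→8
  8='ad' goto ·  [P1 ends]
  9='d' goto ·  [P2 ends]

BFS fail/out derivation:
  n1('c'): parent n0 fail=0; on 'c' 0 → fail=0;  out ∅∪∅=∅
  n7('a'): parent n0 fail=0; on 'a' 0 → fail=0;  out ∅∪∅=∅
  n9('d'): parent n0 fail=0; on 'd' 0 → fail=0;  out {2}∪∅={2}
  n2('cb'): parent n1 fail=0; on 'b' 0 → fail=0;  out ∅∪∅=∅
  n8('ad'): parent n7 fail=0; on 'd' 0 → fail=9;  out {1}∪{2}={1,2}
  n3('cbb'): parent n2 fail=0; on 'b' 0 → fail=0;  out ∅∪∅=∅
  n4('cbbe'): parent n3 fail=0; on 'e' 0 → fail=0;  out ∅∪∅=∅
  n5('cbbea'): parent n4 fail=0; on 'a' 0 → fail=7;  out ∅∪∅=∅
  n6('cbbeab'): parent n5 fail=7; on 'b' 7→0 → fail=0;  out {0}∪∅={0}

Text stream:
pos 0 'a': at 7
pos 1 'e': at 0 (via fail)
pos 2 'c': at 1
pos 3 'b': at 2
pos 4 'b': at 3
pos 5 'e': at 4
pos 6 'a': at 5
pos 7 'b': at 6  → match P0@[2:7]
pos 8 'd': at 9 (via fail)  → match P2@[8:8]
pos 9 'a': at 7 (via fail)
pos 10 'd': at 8  → match P1@[9:10],P2@[10:10]
pos 11 'd': at 9 (via fail)  → match P2@[11:11]
pos 12 'e': at 0 (via fail)
pos 13 'c': at 1
pos 14 'b': at 2
pos 15 'b': at 3
pos 16 'e': at 4
pos 17 'a': at 5
pos 18 'b': at 6  → match P0@[13:18]
pos 19 'e': at 0 (via fail)
pos 20 'c': at 1
pos 21 'a': at 7 (via fail)
pos 22 'b': at 0 (via fail)
pos 23 'c': at 1
pos 24 'a': at 7 (via fail)
pos 25 'd': at 8  → match P1@[24:25],P2@[25:25]
pos 26 'e': at 0 (via fail)
pos 27 'e': at 0
pos 28 'c': at 1
pos 29 'b': at 2
pos 30 'b': at 3
pos 31 'e': at 4
pos 32 'a': at 5
pos 33 'b': at 6  → match P0@[28:33]
pos 34 'd': at 9 (via fail)  → match P2@[34:34]
pos 35 'd': at 9 (via fail)  → match P2@[35:35]
pos 36 'a': at 7 (via fail)
pos 37 'd': at 8  → match P1@[36:37],P2@[37:37]
pos 38 'c': at 1 (via fail)
pos 39 'b': at 2
pos 40 'b': at 3
pos 41 'e': at 4
pos 42 'a': at 5
pos 43 'b': at 6  → match P0@[38:43]
pos 44 'e': at 0 (via fail)
pos 45 'c': at 1
pos 46 'e': at 0 (via fail)
pos 47 'b': at 0
pos 48 'c': at 1
pos 49 'b': at 2
pos 50 'b': at 3
pos 51 'e': at 4
pos 52 'a': at 5
pos 53 'b': at 6  → match P0@[48:53]
pos 54 'd': at 9 (via fail)  → match P2@[54:54]
pos 55 'b': at 0 (via fail)
pos 56 'b': at 0
pos 57 'a': at 7
pos 58 'a': at 7 (via fail)
pos 59 'd': at 8  → match P1@[58:59],P2@[59:59]
pos 60 'd': at 9 (via fail)  → match P2@[60:60]
pos 61 'a': at 7 (via fail)
pos 62 'c': at 1 (via fail)
pos 63 'e': at 0 (via fail)
pos 64 'c': at 1
pos 65 'a': at 7 (via fail)
pos 66 'd': at 8  → match P1@[65:66],P2@[66:66]
pos 67 'e': at 0 (via fail)
pos 68 'c': at 1
pos 69 'b': at 2
pos 70 'b': at 3
pos 71 'e': at 4
pos 72 'a': at 5
pos 73 'b': at 6  → match P0@[68:73]
pos 74 'a': at 7 (via fail)
pos 75 'b': at 0 (via fail)
pos 76 'b': at 0

Result: [[7,0],[8,2],[10,1],[10,2],[11,2],[18,0],[25,1],[25,2],[33,0],[34,2],[35,2],[37,1],[37,2],[43,0],[53,0],[54,2],[59,1],[59,2],[60,2],[66,1],[66,2],[73,0]]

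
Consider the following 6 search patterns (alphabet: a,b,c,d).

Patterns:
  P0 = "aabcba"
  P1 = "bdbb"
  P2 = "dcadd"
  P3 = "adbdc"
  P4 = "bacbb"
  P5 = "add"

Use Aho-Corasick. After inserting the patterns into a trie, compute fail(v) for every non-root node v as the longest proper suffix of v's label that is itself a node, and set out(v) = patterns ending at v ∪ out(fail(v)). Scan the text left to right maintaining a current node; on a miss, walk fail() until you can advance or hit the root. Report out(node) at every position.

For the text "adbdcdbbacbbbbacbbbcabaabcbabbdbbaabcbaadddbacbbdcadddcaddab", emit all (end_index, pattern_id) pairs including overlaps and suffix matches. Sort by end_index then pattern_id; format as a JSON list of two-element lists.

Build automaton:
Trie (insert patterns):
  n0 'ε': a→1 b→7 d→11
  n1 'a': a→2 d→16
  n2 'aa': b→3
  n3 'aab': c→4
  n4 'aabc': b→5
  n5 'aabcb': a→6
  n6 'aabcba': ·  [P0 ends]
  n7 'b': a→20 d→8
  n8 'bd': b→9
  n9 'bdb': b→10
  n10 'bdbb': ·  [P1 ends]
  n11 'd': c→12
  n12 'dc': a→13
  n13 'dca': d→14
  n14 'dcad': d→15
  n15 'dcadd': ·  [P2 ends]
  n16 'ad': b→17 d→24
  n17 'adb': d→18
  n18 'adbd': c→19
  n19 'adbdc': ·  [P3 ends]
  n20 'ba': c→21
  n21 'bac': b→22
  n22 'bacb': b→23
  n23 'bacbb': ·  [P4 ends]
  n24 'add': ·  [P5 ends]

BFS fail/out derivation:
  n1('a'): parent n0 fail=0; on 'a' 0 → fail=0;  out ∅∪∅=∅
  n7('b'): parent n0 fail=0; on 'b' 0 → fail=0;  out ∅∪∅=∅
  n11('d'): parent n0 fail=0; on 'd' 0 → fail=0;  out ∅∪∅=∅
  n2('aa'): parent n1 fail=0; on 'a' 0 → fail=1;  out ∅∪∅=∅
  n8('bd'): parent n7 fail=0; on 'd' 0 → fail=11;  out ∅∪∅=∅
  n12('dc'): parent n11 fail=0; on 'c' 0 → fail=0;  out ∅∪∅=∅
  n16('ad'): parent n1 fail=0; on 'd' 0 → fail=11;  out ∅∪∅=∅
  n20('ba'): parent n7 fail=0; on 'a' 0 → fail=1;  out ∅∪∅=∅
  n3('aab'): parent n2 fail=1; on 'b' 1→0 → fail=7;  out ∅∪∅=∅
  n9('bdb'): parent n8 fail=11; on 'b' 11→0 → fail=7;  out ∅∪∅=∅
  n13('dca'): parent n12 fail=0; on 'a' 0 → fail=1;  out ∅∪∅=∅
  n17('adb'): parent n16 fail=11; on 'b' 11→0 → fail=7;  out ∅∪∅=∅
  n21('bac'): parent n20 fail=1; on 'c' 1→0 → fail=0;  out ∅∪∅=∅
  n24('add'): parent n16 fail=11; on 'd' 11→0 → fail=11;  out {5}∪∅={5}
  n4('aabc'): parent n3 fail=7; on 'c' 7→0 → fail=0;  out ∅∪∅=∅
  n10('bdbb'): parent n9 fail=7; on 'b' 7→0 → fail=7;  out {1}∪∅={1}
  n14('dcad'): parent n13 fail=1; on 'd' 1 → fail=16;  out ∅∪∅=∅
  n18('adbd'): parent n17 fail=7; on 'd' 7 → fail=8;  out ∅∪∅=∅
  n22('bacb'): parent n21 fail=0; on 'b' 0 → fail=7;  out ∅∪∅=∅
  n5('aabcb'): parent n4 fail=0; on 'b' 0 → fail=7;  out ∅∪∅=∅
  n15('dcadd'): parent n14 fail=16; on 'd' 16 → fail=24;  out {2}∪{5}={2,5}
  n19('adbdc'): parent n18 fail=8; on 'c' 8→11 → fail=12;  out {3}∪∅={3}
  n23('bacbb'): parent n22 fail=7; on 'b' 7→0 → fail=7;  out {4}∪∅={4}
  n6('aabcba'): parent n5 fail=7; on 'a' 7 → fail=20;  out {0}∪∅={0}

Run:
i=0 'a': node 0→1
i=1 'd': node 1→16
i=2 'b': node 16→17
i=3 'd': node 17→18
i=4 'c': node 18→19  emit P3@[0:4]
i=5 'd': node 19→11 (via fail)
i=6 'b': node 11→7 (via fail)
i=7 'b': node 7→7 (via fail)
i=8 'a': node 7→20
i=9 'c': node 20→21
i=10 'b': node 21→22
i=11 'b': node 22→23  emit P4@[7:11]
i=12 'b': node 23→7 (via fail)
i=13 'b': node 7→7 (via fail)
i=14 'a': node 7→20
i=15 'c': node 20→21
i=16 'b': node 21→22
i=17 'b': node 22→23  emit P4@[13:17]
i=18 'b': node 23→7 (via fail)
i=19 'c': node 7→0 (via fail)
i=20 'a': node 0→1
i=21 'b': node 1→7 (via fail)
i=22 'a': node 7→20
i=23 'a': node 20→2 (via fail)
i=24 'b': node 2→3
i=25 'c': node 3→4
i=26 'b': node 4→5
i=27 'a': node 5→6  emit P0@[22:27]
i=28 'b': node 6→7 (via fail)
i=29 'b': node 7→7 (via fail)
i=30 'd': node 7→8
i=31 'b': node 8→9
i=32 'b': node 9→10  emit P1@[29:32]
i=33 'a': node 10→20 (via fail)
i=34 'a': node 20→2 (via fail)
i=35 'b': node 2→3
i=36 'c': node 3→4
i=37 'b': node 4→5
i=38 'a': node 5→6  emit P0@[33:38]
i=39 'a': node 6→2 (via fail)
i=40 'd': node 2→16 (via fail)
i=41 'd': node 16→24  emit P5@[39:41]
i=42 'd': node 24→11 (via fail)
i=43 'b': node 11→7 (via fail)
i=44 'a': node 7→20
i=45 'c': node 20→21
i=46 'b': node 21→22
i=47 'b': node 22→23  emit P4@[43:47]
i=48 'd': node 23→8 (via fail)
i=49 'c': node 8→12 (via fail)
i=50 'a': node 12→13
i=51 'd': node 13→14
i=52 'd': node 14→15  emit P2@[48:52],P5@[50:52]
i=53 'd': node 15→11 (via fail)
i=54 'c': node 11→12
i=55 'a': node 12→13
i=56 'd': node 13→14
i=57 'd': node 14→15  emit P2@[53:57],P5@[55:57]
i=58 'a': node 15→1 (via fail)
i=59 'b': node 1→7 (via fail)

Result: [[4,3],[11,4],[17,4],[27,0],[32,1],[38,0],[41,5],[47,4],[52,2],[52,5],[57,2],[57,5]]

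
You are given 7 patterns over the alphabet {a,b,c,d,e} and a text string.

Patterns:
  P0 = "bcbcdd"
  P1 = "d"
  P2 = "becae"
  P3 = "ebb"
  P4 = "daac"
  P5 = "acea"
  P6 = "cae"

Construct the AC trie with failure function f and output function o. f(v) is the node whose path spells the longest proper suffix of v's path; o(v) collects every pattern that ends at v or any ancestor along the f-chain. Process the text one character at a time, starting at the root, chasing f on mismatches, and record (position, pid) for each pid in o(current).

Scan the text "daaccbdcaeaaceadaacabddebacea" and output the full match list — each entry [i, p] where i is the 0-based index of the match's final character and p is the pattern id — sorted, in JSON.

Build automaton:
Trie (insert patterns):
  0='ε' goto a→18 b→1 c→22 d→7 e→12
  1='b' goto c→2 e→8
  2='bc' goto b→3
  3='bcb' goto c→4
  4='bcbc' goto d→5
  5='bcbcd' goto d→6
  6='bcbcdd' goto ·  ←P0
  7='d' goto a→15  ←P1
  8='be' goto c→9
  9='bec' goto a→10
  10='beca' goto e→11
  11='becae' goto ·  ←P2
  12='e' goto b→13
  13='eb' goto b→14
  14='ebb' goto ·  ←P3
  15='da' goto a→16
  16='daa' goto c→17
  17='daac' goto ·  ←P4
  18='a' goto c→19
  19='ac' goto e→20
  20='ace' goto a→21
  21='acea' goto ·  ←P5
  22='c' goto a→23
  23='ca' goto e→24
  24='cae' goto ·  ←P6

Failure links (BFS by depth):
  n1('b'): parent n0 fail=0; on 'b' 0 → fail=0;  out ∅∪∅=∅
  n7('d'): parent n0 fail=0; on 'd' 0 → fail=0;  out {1}∪∅={1}
  n12('e'): parent n0 fail=0; on 'e' 0 → fail=0;  out ∅∪∅=∅
  n18('a'): parent n0 fail=0; on 'a' 0 → fail=0;  out ∅∪∅=∅
  n22('c'): parent n0 fail=0; on 'c' 0 → fail=0;  out ∅∪∅=∅
  n2('bc'): parent n1 fail=0; on 'c' 0 → fail=22;  out ∅∪∅=∅
  n8('be'): parent n1 fail=0; on 'e' 0 → fail=12;  out ∅∪∅=∅
  n13('eb'): parent n12 fail=0; on 'b' 0 → fail=1;  out ∅∪∅=∅
  n15('da'): parent n7 fail=0; on 'a' 0 → fail=18;  out ∅∪∅=∅
  n19('ac'): parent n18 fail=0; on 'c' 0 → fail=22;  out ∅∪∅=∅
  n23('ca'): parent n22 fail=0; on 'a' 0 → fail=18;  out ∅∪∅=∅
  n3('bcb'): parent n2 fail=22; on 'b' 22→0 → fail=1;  out ∅∪∅=∅
  n9('bec'): parent n8 fail=12; on 'c' 12→0 → fail=22;  out ∅∪∅=∅
  n14('ebb'): parent n13 fail=1; on 'b' 1→0 → fail=1;  out {3}∪∅={3}
  n16('daa'): parent n15 fail=18; on 'a' 18→0 → fail=18;  out ∅∪∅=∅
  n20('ace'): parent n19 fail=22; on 'e' 22→0 → fail=12;  out ∅∪∅=∅
  n24('cae'): parent n23 fail=18; on 'e' 18→0 → fail=12;  out {6}∪∅={6}
  n4('bcbc'): parent n3 fail=1; on 'c' 1 → fail=2;  out ∅∪∅=∅
  n10('beca'): parent n9 fail=22; on 'a' 22 → fail=23;  out ∅∪∅=∅
  n17('daac'): parent n16 fail=18; on 'c' 18 → fail=19;  out {4}∪∅={4}
  n21('acea'): parent n20 fail=12; on 'a' 12→0 → fail=18;  out {5}∪∅={5}
  n5('bcbcd'): parent n4 fail=2; on 'd' 2→22→0 → fail=7;  out ∅∪{1}={1}
  n11('becae'): parent n10 fail=23; on 'e' 23 → fail=24;  out {2}∪{6}={2,6}
  n6('bcbcdd'): parent n5 fail=7; on 'd' 7→0 → fail=7;  out {0}∪{1}={0,1}

Text stream:
i=0 'd': node 0→7  ** P1@[0:0]
i=1 'a': node 7→15
i=2 'a': node 15→16
i=3 'c': node 16→17  ** P4@[0:3]
i=4 'c': node 17→22 (fail-walked)
i=5 'b': node 22→1 (fail-walked)
i=6 'd': node 1→7 (fail-walked)  ** P1@[6:6]
i=7 'c': node 7→22 (fail-walked)
i=8 'a': node 22→23
i=9 'e': node 23→24  ** P6@[7:9]
i=10 'a': node 24→18 (fail-walked)
i=11 'a': node 18→18 (fail-walked)
i=12 'c': node 18→19
i=13 'e': node 19→20
i=14 'a': node 20→21  ** P5@[11:14]
i=15 'd': node 21→7 (fail-walked)  ** P1@[15:15]
i=16 'a': node 7→15
i=17 'a': node 15→16
i=18 'c': node 16→17  ** P4@[15:18]
i=19 'a': node 17→23 (fail-walked)
i=20 'b': node 23→1 (fail-walked)
i=21 'd': node 1→7 (fail-walked)  ** P1@[21:21]
i=22 'd': node 7→7 (fail-walked)  ** P1@[22:22]
i=23 'e': node 7→12 (fail-walked)
i=24 'b': node 12→13
i=25 'a': node 13→18 (fail-walked)
i=26 'c': node 18→19
i=27 'e': node 19→20
i=28 'a': node 20→21  ** P5@[25:28]

Matches: [[0,1],[3,4],[6,1],[9,6],[14,5],[15,1],[18,4],[21,1],[22,1],[28,5]]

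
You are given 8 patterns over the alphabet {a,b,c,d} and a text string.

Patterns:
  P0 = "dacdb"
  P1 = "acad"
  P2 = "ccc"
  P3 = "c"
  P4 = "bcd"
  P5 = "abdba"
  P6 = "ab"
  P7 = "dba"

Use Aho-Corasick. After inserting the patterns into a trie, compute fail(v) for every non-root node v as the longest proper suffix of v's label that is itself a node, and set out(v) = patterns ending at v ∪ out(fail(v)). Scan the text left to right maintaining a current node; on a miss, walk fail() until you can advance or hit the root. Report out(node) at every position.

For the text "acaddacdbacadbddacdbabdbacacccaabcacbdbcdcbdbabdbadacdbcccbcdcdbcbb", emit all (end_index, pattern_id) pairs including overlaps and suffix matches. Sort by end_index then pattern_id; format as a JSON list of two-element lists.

Construct AC machine:
Trie nodes:
  n0 'ε': a→6 b→13 c→10 d→1
  n1 'd': a→2 b→20
  n2 'da': c→3
  n3 'dac': d→4
  n4 'dacd': b→5
  n5 'dacdb': ·  ←P0
  n6 'a': b→16 c→7
  n7 'ac': a→8
  n8 'aca': d→9
  n9 'acad': ·  ←P1
  n10 'c': c→11  ←P3
  n11 'cc': c→12
  n12 'ccc': ·  ←P2
  n13 'b': c→14
  n14 'bc': d→15
  n15 'bcd': ·  ←P4
  n16 'ab': d→17  ←P6
  n17 'abd': b→18
  n18 'abdb': a→19
  n19 'abdba': ·  ←P5
  n20 'db': a→21
  n21 'dba': ·  ←P7

Failure links (BFS by depth):
  fail(1) 'd': from fail(0)=0 chase 'd': 0 ⇒ 0;  out=∅∪out(0)=∅
  fail(6) 'a': from fail(0)=0 chase 'a': 0 ⇒ 0;  out=∅∪out(0)=∅
  fail(10) 'c': from fail(0)=0 chase 'c': 0 ⇒ 0;  out={3}∪out(0)={3}
  fail(13) 'b': from fail(0)=0 chase 'b': 0 ⇒ 0;  out=∅∪out(0)=∅
  fail(2) 'da': from fail(1)=0 chase 'a': 0 ⇒ 6;  out=∅∪out(6)=∅
  fail(7) 'ac': from fail(6)=0 chase 'c': 0 ⇒ 10;  out=∅∪out(10)={3}
  fail(11) 'cc': from fail(10)=0 chase 'c': 0 ⇒ 10;  out=∅∪out(10)={3}
  fail(14) 'bc': from fail(13)=0 chase 'c': 0 ⇒ 10;  out=∅∪out(10)={3}
  fail(16) 'ab': from fail(6)=0 chase 'b': 0 ⇒ 13;  out={6}∪out(13)={6}
  fail(20) 'db': from fail(1)=0 chase 'b': 0 ⇒ 13;  out=∅∪out(13)=∅
  fail(3) 'dac': from fail(2)=6 chase 'c': 6 ⇒ 7;  out=∅∪out(7)={3}
  fail(8) 'aca': from fail(7)=10 chase 'a': 10→0 ⇒ 6;  out=∅∪out(6)=∅
  fail(12) 'ccc': from fail(11)=10 chase 'c': 10 ⇒ 11;  out={2}∪out(11)={2,3}
  fail(15) 'bcd': from fail(14)=10 chase 'd': 10→0 ⇒ 1;  out={4}∪out(1)={4}
  fail(17) 'abd': from fail(16)=13 chase 'd': 13→0 ⇒ 1;  out=∅∪out(1)=∅
  fail(21) 'dba': from fail(20)=13 chase 'a': 13→0 ⇒ 6;  out={7}∪out(6)={7}
  fail(4) 'dacd': from fail(3)=7 chase 'd': 7→10→0 ⇒ 1;  out=∅∪out(1)=∅
  fail(9) 'acad': from fail(8)=6 chase 'd': 6→0 ⇒ 1;  out={1}∪out(1)={1}
  fail(18) 'abdb': from fail(17)=1 chase 'b': 1 ⇒ 20;  out=∅∪out(20)=∅
  fail(5) 'dacdb': from fail(4)=1 chase 'b': 1 ⇒ 20;  out={0}∪out(20)={0}
  fail(19) 'abdba': from fail(18)=20 chase 'a': 20 ⇒ 21;  out={5}∪out(21)={5,7}

Run:
pos 0 'a': at 6
pos 1 'c': at 7  emit P3@[1:1]
pos 2 'a': at 8
pos 3 'd': at 9  emit P1@[0:3]
pos 4 'd': at 1 (fail-walked)
pos 5 'a': at 2
pos 6 'c': at 3  emit P3@[6:6]
pos 7 'd': at 4
pos 8 'b': at 5  emit P0@[4:8]
pos 9 'a': at 21 (fail-walked)  emit P7@[7:9]
pos 10 'c': at 7 (fail-walked)  emit P3@[10:10]
pos 11 'a': at 8
pos 12 'd': at 9  emit P1@[9:12]
pos 13 'b': at 20 (fail-walked)
pos 14 'd': at 1 (fail-walked)
pos 15 'd': at 1 (fail-walked)
pos 16 'a': at 2
pos 17 'c': at 3  emit P3@[17:17]
pos 18 'd': at 4
pos 19 'b': at 5  emit P0@[15:19]
pos 20 'a': at 21 (fail-walked)  emit P7@[18:20]
pos 21 'b': at 16 (fail-walked)  emit P6@[20:21]
pos 22 'd': at 17
pos 23 'b': at 18
pos 24 'a': at 19  emit P5@[20:24],P7@[22:24]
pos 25 'c': at 7 (fail-walked)  emit P3@[25:25]
pos 26 'a': at 8
pos 27 'c': at 7 (fail-walked)  emit P3@[27:27]
pos 28 'c': at 11 (fail-walked)  emit P3@[28:28]
pos 29 'c': at 12  emit P2@[27:29],P3@[29:29]
pos 30 'a': at 6 (fail-walked)
pos 31 'a': at 6 (fail-walked)
pos 32 'b': at 16  emit P6@[31:32]
pos 33 'c': at 14 (fail-walked)  emit P3@[33:33]
pos 34 'a': at 6 (fail-walked)
pos 35 'c': at 7  emit P3@[35:35]
pos 36 'b': at 13 (fail-walked)
pos 37 'd': at 1 (fail-walked)
pos 38 'b': at 20
pos 39 'c': at 14 (fail-walked)  emit P3@[39:39]
pos 40 'd': at 15  emit P4@[38:40]
pos 41 'c': at 10 (fail-walked)  emit P3@[41:41]
pos 42 'b': at 13 (fail-walked)
pos 43 'd': at 1 (fail-walked)
pos 44 'b': at 20
pos 45 'a': at 21  emit P7@[43:45]
pos 46 'b': at 16 (fail-walked)  emit P6@[45:46]
pos 47 'd': at 17
pos 48 'b': at 18
pos 49 'a': at 19  emit P5@[45:49],P7@[47:49]
pos 50 'd': at 1 (fail-walked)
pos 51 'a': at 2
pos 52 'c': at 3  emit P3@[52:52]
pos 53 'd': at 4
pos 54 'b': at 5  emit P0@[50:54]
pos 55 'c': at 14 (fail-walked)  emit P3@[55:55]
pos 56 'c': at 11 (fail-walked)  emit P3@[56:56]
pos 57 'c': at 12  emit P2@[55:57],P3@[57:57]
pos 58 'b': at 13 (fail-walked)
pos 59 'c': at 14  emit P3@[59:59]
pos 60 'd': at 15  emit P4@[58:60]
pos 61 'c': at 10 (fail-walked)  emit P3@[61:61]
pos 62 'd': at 1 (fail-walked)
pos 63 'b': at 20
pos 64 'c': at 14 (fail-walked)  emit P3@[64:64]
pos 65 'b': at 13 (fail-walked)
pos 66 'b': at 13 (fail-walked)

All matches (sorted): [[1,3],[3,1],[6,3],[8,0],[9,7],[10,3],[12,1],[17,3],[19,0],[20,7],[21,6],[24,5],[24,7],[25,3],[27,3],[28,3],[29,2],[29,3],[32,6],[33,3],[35,3],[39,3],[40,4],[41,3],[45,7],[46,6],[49,5],[49,7],[52,3],[54,0],[55,3],[56,3],[57,2],[57,3],[59,3],[60,4],[61,3],[64,3]]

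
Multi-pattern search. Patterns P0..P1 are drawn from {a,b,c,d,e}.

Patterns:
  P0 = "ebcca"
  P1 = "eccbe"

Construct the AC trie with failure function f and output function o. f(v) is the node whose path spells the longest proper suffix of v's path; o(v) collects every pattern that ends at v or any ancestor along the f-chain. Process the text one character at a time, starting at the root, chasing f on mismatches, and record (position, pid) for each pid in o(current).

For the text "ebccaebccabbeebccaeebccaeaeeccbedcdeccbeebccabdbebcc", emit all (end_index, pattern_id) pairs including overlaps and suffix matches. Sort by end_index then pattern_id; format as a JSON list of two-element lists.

Construct AC machine:
Trie nodes:
  0='ε' goto e→1
  1='e' goto b→2 c→6
  2='eb' goto c→3
  3='ebc' goto c→4
  4='ebcc' goto a→5
  5='ebcca' goto ·  [P0 ends]
  6='ec' goto c→7
  7='ecc' goto b→8
  8='eccb' goto e→9
  9='eccbe' goto ·  [P1 ends]

BFS fail/out derivation:
  n1('e'): parent n0 fail=0; on 'e' 0 → fail=0;  out ∅∪∅=∅
  n2('eb'): parent n1 fail=0; on 'b' 0 → fail=0;  out ∅∪∅=∅
  n6('ec'): parent n1 fail=0; on 'c' 0 → fail=0;  out ∅∪∅=∅
  n3('ebc'): parent n2 fail=0; on 'c' 0 → fail=0;  out ∅∪∅=∅
  n7('ecc'): parent n6 fail=0; on 'c' 0 → fail=0;  out ∅∪∅=∅
  n4('ebcc'): parent n3 fail=0; on 'c' 0 → fail=0;  out ∅∪∅=∅
  n8('eccb'): parent n7 fail=0; on 'b' 0 → fail=0;  out ∅∪∅=∅
  n5('ebcca'): parent n4 fail=0; on 'a' 0 → fail=0;  out {0}∪∅={0}
  n9('eccbe'): parent n8 fail=0; on 'e' 0 → fail=1;  out {1}∪∅={1}

Scan:
pos 0 'e': at 1
pos 1 'b': at 2
pos 2 'c': at 3
pos 3 'c': at 4
pos 4 'a': at 5  emit P0@[0:4]
pos 5 'e': at 1 ·f
pos 6 'b': at 2
pos 7 'c': at 3
pos 8 'c': at 4
pos 9 'a': at 5  emit P0@[5:9]
pos 10 'b': at 0 ·f
pos 11 'b': at 0
pos 12 'e': at 1
pos 13 'e': at 1 ·f
pos 14 'b': at 2
pos 15 'c': at 3
pos 16 'c': at 4
pos 17 'a': at 5  emit P0@[13:17]
pos 18 'e': at 1 ·f
pos 19 'e': at 1 ·f
pos 20 'b': at 2
pos 21 'c': at 3
pos 22 'c': at 4
pos 23 'a': at 5  emit P0@[19:23]
pos 24 'e': at 1 ·f
pos 25 'a': at 0 ·f
pos 26 'e': at 1
pos 27 'e': at 1 ·f
pos 28 'c': at 6
pos 29 'c': at 7
pos 30 'b': at 8
pos 31 'e': at 9  emit P1@[27:31]
pos 32 'd': at 0 ·f
pos 33 'c': at 0
pos 34 'd': at 0
pos 35 'e': at 1
pos 36 'c': at 6
pos 37 'c': at 7
pos 38 'b': at 8
pos 39 'e': at 9  emit P1@[35:39]
pos 40 'e': at 1 ·f
pos 41 'b': at 2
pos 42 'c': at 3
pos 43 'c': at 4
pos 44 'a': at 5  emit P0@[40:44]
pos 45 'b': at 0 ·f
pos 46 'd': at 0
pos 47 'b': at 0
pos 48 'e': at 1
pos 49 'b': at 2
pos 50 'c': at 3
pos 51 'c': at 4

Result: [[4,0],[9,0],[17,0],[23,0],[31,1],[39,1],[44,0]]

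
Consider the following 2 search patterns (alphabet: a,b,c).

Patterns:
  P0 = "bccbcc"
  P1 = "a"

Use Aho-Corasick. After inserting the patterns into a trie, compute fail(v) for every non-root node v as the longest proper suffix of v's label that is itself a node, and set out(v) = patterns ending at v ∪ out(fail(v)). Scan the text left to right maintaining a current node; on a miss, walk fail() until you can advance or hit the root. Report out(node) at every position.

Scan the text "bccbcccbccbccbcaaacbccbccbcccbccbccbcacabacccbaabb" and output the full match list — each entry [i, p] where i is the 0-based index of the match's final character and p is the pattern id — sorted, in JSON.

Build:
Trie nodes:
  n0 'ε': a→7 b→1
  n1 'b': c→2
  n2 'bc': c→3
  n3 'bcc': b→4
  n4 'bccb': c→5
  n5 'bccbc': c→6
  n6 'bccbcc': ·  [P0 ends]
  n7 'a': ·  [P1 ends]

BFS fail/out derivation:
  fail(1) 'b': from fail(0)=0 chase 'b': 0 ⇒ 0;  out=∅∪out(0)=∅
  fail(7) 'a': from fail(0)=0 chase 'a': 0 ⇒ 0;  out={1}∪out(0)={1}
  fail(2) 'bc': from fail(1)=0 chase 'c': 0 ⇒ 0;  out=∅∪out(0)=∅
  fail(3) 'bcc': from fail(2)=0 chase 'c': 0 ⇒ 0;  out=∅∪out(0)=∅
  fail(4) 'bccb': from fail(3)=0 chase 'b': 0 ⇒ 1;  out=∅∪out(1)=∅
  fail(5) 'bccbc': from fail(4)=1 chase 'c': 1 ⇒ 2;  out=∅∪out(2)=∅
  fail(6) 'bccbcc': from fail(5)=2 chase 'c': 2 ⇒ 3;  out={0}∪out(3)={0}

Run:
[0] read 'b'  n0⇒n1
[1] read 'c'  n1⇒n2
[2] read 'c'  n2⇒n3
[3] read 'b'  n3⇒n4
[4] read 'c'  n4⇒n5
[5] read 'c'  n5⇒n6  → match P0@[0:5]
[6] read 'c'  n6⇒n0 (fail-walked)
[7] read 'b'  n0⇒n1
[8] read 'c'  n1⇒n2
[9] read 'c'  n2⇒n3
[10] read 'b'  n3⇒n4
[11] read 'c'  n4⇒n5
[12] read 'c'  n5⇒n6  → match P0@[7:12]
[13] read 'b'  n6⇒n4 (fail-walked)
[14] read 'c'  n4⇒n5
[15] read 'a'  n5⇒n7 (fail-walked)  → match P1@[15:15]
[16] read 'a'  n7⇒n7 (fail-walked)  → match P1@[16:16]
[17] read 'a'  n7⇒n7 (fail-walked)  → match P1@[17:17]
[18] read 'c'  n7⇒n0 (fail-walked)
[19] read 'b'  n0⇒n1
[20] read 'c'  n1⇒n2
[21] read 'c'  n2⇒n3
[22] read 'b'  n3⇒n4
[23] read 'c'  n4⇒n5
[24] read 'c'  n5⇒n6  → match P0@[19:24]
[25] read 'b'  n6⇒n4 (fail-walked)
[26] read 'c'  n4⇒n5
[27] read 'c'  n5⇒n6  → match P0@[22:27]
[28] read 'c'  n6⇒n0 (fail-walked)
[29] read 'b'  n0⇒n1
[30] read 'c'  n1⇒n2
[31] read 'c'  n2⇒n3
[32] read 'b'  n3⇒n4
[33] read 'c'  n4⇒n5
[34] read 'c'  n5⇒n6  → match P0@[29:34]
[35] read 'b'  n6⇒n4 (fail-walked)
[36] read 'c'  n4⇒n5
[37] read 'a'  n5⇒n7 (fail-walked)  → match P1@[37:37]
[38] read 'c'  n7⇒n0 (fail-walked)
[39] read 'a'  n0⇒n7  → match P1@[39:39]
[40] read 'b'  n7⇒n1 (fail-walked)
[41] read 'a'  n1⇒n7 (fail-walked)  → match P1@[41:41]
[42] read 'c'  n7⇒n0 (fail-walked)
[43] read 'c'  n0⇒n0
[44] read 'c'  n0⇒n0
[45] read 'b'  n0⇒n1
[46] read 'a'  n1⇒n7 (fail-walked)  → match P1@[46:46]
[47] read 'a'  n7⇒n7 (fail-walked)  → match P1@[47:47]
[48] read 'b'  n7⇒n1 (fail-walked)
[49] read 'b'  n1⇒n1 (fail-walked)

Result: [[5,0],[12,0],[15,1],[16,1],[17,1],[24,0],[27,0],[34,0],[37,1],[39,1],[41,1],[46,1],[47,1]]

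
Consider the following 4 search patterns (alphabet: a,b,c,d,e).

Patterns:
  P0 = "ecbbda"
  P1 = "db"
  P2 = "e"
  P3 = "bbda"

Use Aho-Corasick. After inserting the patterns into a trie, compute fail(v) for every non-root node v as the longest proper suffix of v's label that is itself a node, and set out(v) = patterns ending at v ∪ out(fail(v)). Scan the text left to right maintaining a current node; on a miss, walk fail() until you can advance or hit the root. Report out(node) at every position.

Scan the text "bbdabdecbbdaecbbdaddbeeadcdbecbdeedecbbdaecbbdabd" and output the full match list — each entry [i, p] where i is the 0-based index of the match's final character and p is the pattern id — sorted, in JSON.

Build automaton:
Trie nodes:
  n0 'ε': b→9 d→7 e→1
  n1 'e': c→2  ←P2
  n2 'ec': b→3
  n3 'ecb': b→4
  n4 'ecbb': d→5
  n5 'ecbbd': a→6
  n6 'ecbbda': ·  ←P0
  n7 'd': b→8
  n8 'db': ·  ←P1
  n9 'b': b→10
  n10 'bb': d→11
  n11 'bbd': a→12
  n12 'bbda': ·  ←P3

Failure links (BFS by depth):
  n1('e'): parent n0 fail=0; on 'e' 0 → fail=0;  out {2}∪∅={2}
  n7('d'): parent n0 fail=0; on 'd' 0 → fail=0;  out ∅∪∅=∅
  n9('b'): parent n0 fail=0; on 'b' 0 → fail=0;  out ∅∪∅=∅
  n2('ec'): parent n1 fail=0; on 'c' 0 → fail=0;  out ∅∪∅=∅
  n8('db'): parent n7 fail=0; on 'b' 0 → fail=9;  out {1}∪∅={1}
  n10('bb'): parent n9 fail=0; on 'b' 0 → fail=9;  out ∅∪∅=∅
  n3('ecb'): parent n2 fail=0; on 'b' 0 → fail=9;  out ∅∪∅=∅
  n11('bbd'): parent n10 fail=9; on 'd' 9→0 → fail=7;  out ∅∪∅=∅
  n4('ecbb'): parent n3 fail=9; on 'b' 9 → fail=10;  out ∅∪∅=∅
  n12('bbda'): parent n11 fail=7; on 'a' 7→0 → fail=0;  out {3}∪∅={3}
  n5('ecbbd'): parent n4 fail=10; on 'd' 10 → fail=11;  out ∅∪∅=∅
  n6('ecbbda'): parent n5 fail=11; on 'a' 11 → fail=12;  out {0}∪{3}={0,3}

Text stream:
i=0 'b': node 0→9
i=1 'b': node 9→10
i=2 'd': node 10→11
i=3 'a': node 11→12  emit P3@[0:3]
i=4 'b': node 12→9 (via fail)
i=5 'd': node 9→7 (via fail)
i=6 'e': node 7→1 (via fail)  emit P2@[6:6]
i=7 'c': node 1→2
i=8 'b': node 2→3
i=9 'b': node 3→4
i=10 'd': node 4→5
i=11 'a': node 5→6  emit P0@[6:11],P3@[8:11]
i=12 'e': node 6→1 (via fail)  emit P2@[12:12]
i=13 'c': node 1→2
i=14 'b': node 2→3
i=15 'b': node 3→4
i=16 'd': node 4→5
i=17 'a': node 5→6  emit P0@[12:17],P3@[14:17]
i=18 'd': node 6→7 (via fail)
i=19 'd': node 7→7 (via fail)
i=20 'b': node 7→8  emit P1@[19:20]
i=21 'e': node 8→1 (via fail)  emit P2@[21:21]
i=22 'e': node 1→1 (via fail)  emit P2@[22:22]
i=23 'a': node 1→0 (via fail)
i=24 'd': node 0→7
i=25 'c': node 7→0 (via fail)
i=26 'd': node 0→7
i=27 'b': node 7→8  emit P1@[26:27]
i=28 'e': node 8→1 (via fail)  emit P2@[28:28]
i=29 'c': node 1→2
i=30 'b': node 2→3
i=31 'd': node 3→7 (via fail)
i=32 'e': node 7→1 (via fail)  emit P2@[32:32]
i=33 'e': node 1→1 (via fail)  emit P2@[33:33]
i=34 'd': node 1→7 (via fail)
i=35 'e': node 7→1 (via fail)  emit P2@[35:35]
i=36 'c': node 1→2
i=37 'b': node 2→3
i=38 'b': node 3→4
i=39 'd': node 4→5
i=40 'a': node 5→6  emit P0@[35:40],P3@[37:40]
i=41 'e': node 6→1 (via fail)  emit P2@[41:41]
i=42 'c': node 1→2
i=43 'b': node 2→3
i=44 'b': node 3→4
i=45 'd': node 4→5
i=46 'a': node 5→6  emit P0@[41:46],P3@[43:46]
i=47 'b': node 6→9 (via fail)
i=48 'd': node 9→7 (via fail)

All matches (sorted): [[3,3],[6,2],[11,0],[11,3],[12,2],[17,0],[17,3],[20,1],[21,2],[22,2],[27,1],[28,2],[32,2],[33,2],[35,2],[40,0],[40,3],[41,2],[46,0],[46,3]]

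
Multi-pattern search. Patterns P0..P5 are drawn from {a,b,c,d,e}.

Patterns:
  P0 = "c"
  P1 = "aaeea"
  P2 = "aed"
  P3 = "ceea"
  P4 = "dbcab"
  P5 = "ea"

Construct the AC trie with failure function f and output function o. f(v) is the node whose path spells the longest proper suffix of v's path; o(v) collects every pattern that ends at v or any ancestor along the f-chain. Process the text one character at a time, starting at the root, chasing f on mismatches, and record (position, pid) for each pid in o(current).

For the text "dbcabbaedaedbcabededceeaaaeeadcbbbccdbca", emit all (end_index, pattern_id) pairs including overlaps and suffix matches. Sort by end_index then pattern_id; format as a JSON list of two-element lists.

Construct AC machine:
Trie (insert patterns):
  0='ε' goto a→2 c→1 d→12 e→17
  1='c' goto e→9  [P0 ends]
  2='a' goto a→3 e→7
  3='aa' goto e→4
  4='aae' goto e→5
  5='aaee' goto a→6
  6='aaeea' goto ·  [P1 ends]
  7='ae' goto d→8
  8='aed' goto ·  [P2 ends]
  9='ce' goto e→10
  10='cee' goto a→11
  11='ceea' goto ·  [P3 ends]
  12='d' goto b→13
  13='db' goto c→14
  14='dbc' goto a→15
  15='dbca' goto b→16
  16='dbcab' goto ·  [P4 ends]
  17='e' goto a→18
  18='ea' goto ·  [P5 ends]

Failure links (BFS by depth):
  n1('c'): parent n0 fail=0; on 'c' 0 → fail=0;  out {0}∪∅={0}
  n2('a'): parent n0 fail=0; on 'a' 0 → fail=0;  out ∅∪∅=∅
  n12('d'): parent n0 fail=0; on 'd' 0 → fail=0;  out ∅∪∅=∅
  n17('e'): parent n0 fail=0; on 'e' 0 → fail=0;  out ∅∪∅=∅
  n3('aa'): parent n2 fail=0; on 'a' 0 → fail=2;  out ∅∪∅=∅
  n7('ae'): parent n2 fail=0; on 'e' 0 → fail=17;  out ∅∪∅=∅
  n9('ce'): parent n1 fail=0; on 'e' 0 → fail=17;  out ∅∪∅=∅
  n13('db'): parent n12 fail=0; on 'b' 0 → fail=0;  out ∅∪∅=∅
  n18('ea'): parent n17 fail=0; on 'a' 0 → fail=2;  out {5}∪∅={5}
  n4('aae'): parent n3 fail=2; on 'e' 2 → fail=7;  out ∅∪∅=∅
  n8('aed'): parent n7 fail=17; on 'd' 17→0 → fail=12;  out {2}∪∅={2}
  n10('cee'): parent n9 fail=17; on 'e' 17→0 → fail=17;  out ∅∪∅=∅
  n14('dbc'): parent n13 fail=0; on 'c' 0 → fail=1;  out ∅∪{0}={0}
  n5('aaee'): parent n4 fail=7; on 'e' 7→17→0 → fail=17;  out ∅∪∅=∅
  n11('ceea'): parent n10 fail=17; on 'a' 17 → fail=18;  out {3}∪{5}={3,5}
  n15('dbca'): parent n14 fail=1; on 'a' 1→0 → fail=2;  out ∅∪∅=∅
  n6('aaeea'): parent n5 fail=17; on 'a' 17 → fail=18;  out {1}∪{5}={1,5}
  n16('dbcab'): parent n15 fail=2; on 'b' 2→0 → fail=0;  out {4}∪∅={4}

Scan:
i=0 'd': node 0→12
i=1 'b': node 12→13
i=2 'c': node 13→14  → match P0@[2:2]
i=3 'a': node 14→15
i=4 'b': node 15→16  → match P4@[0:4]
i=5 'b': node 16→0 ·f
i=6 'a': node 0→2
i=7 'e': node 2→7
i=8 'd': node 7→8  → match P2@[6:8]
i=9 'a': node 8→2 ·f
i=10 'e': node 2→7
i=11 'd': node 7→8  → match P2@[9:11]
i=12 'b': node 8→13 ·f
i=13 'c': node 13→14  → match P0@[13:13]
i=14 'a': node 14→15
i=15 'b': node 15→16  → match P4@[11:15]
i=16 'e': node 16→17 ·f
i=17 'd': node 17→12 ·f
i=18 'e': node 12→17 ·f
i=19 'd': node 17→12 ·f
i=20 'c': node 12→1 ·f  → match P0@[20:20]
i=21 'e': node 1→9
i=22 'e': node 9→10
i=23 'a': node 10→11  → match P3@[20:23],P5@[22:23]
i=24 'a': node 11→3 ·f
i=25 'a': node 3→3 ·f
i=26 'e': node 3→4
i=27 'e': node 4→5
i=28 'a': node 5→6  → match P1@[24:28],P5@[27:28]
i=29 'd': node 6→12 ·f
i=30 'c': node 12→1 ·f  → match P0@[30:30]
i=31 'b': node 1→0 ·f
i=32 'b': node 0→0
i=33 'b': node 0→0
i=34 'c': node 0→1  → match P0@[34:34]
i=35 'c': node 1→1 ·f  → match P0@[35:35]
i=36 'd': node 1→12 ·f
i=37 'b': node 12→13
i=38 'c': node 13→14  → match P0@[38:38]
i=39 'a': node 14→15

All matches (sorted): [[2,0],[4,4],[8,2],[11,2],[13,0],[15,4],[20,0],[23,3],[23,5],[28,1],[28,5],[30,0],[34,0],[35,0],[38,0]]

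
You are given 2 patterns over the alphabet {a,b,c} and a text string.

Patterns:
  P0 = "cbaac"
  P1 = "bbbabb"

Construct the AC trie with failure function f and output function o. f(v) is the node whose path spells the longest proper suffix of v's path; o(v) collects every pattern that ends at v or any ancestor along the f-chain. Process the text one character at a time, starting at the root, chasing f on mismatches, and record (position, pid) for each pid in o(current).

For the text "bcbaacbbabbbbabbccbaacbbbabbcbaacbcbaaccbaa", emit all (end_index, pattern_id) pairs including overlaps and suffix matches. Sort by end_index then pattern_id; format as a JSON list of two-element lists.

Construct AC machine:
Trie nodes:
  0='ε' goto b→6 c→1
  1='c' goto b→2
  2='cb' goto a→3
  3='cba' goto a→4
  4='cbaa' goto c→5
  5='cbaac' goto ·  ←P0
  6='b' goto b→7
  7='bb' goto b→8
  8='bbb' goto a→9
  9='bbba' goto b→10
  10='bbbab' goto b→11
  11='bbbabb' goto ·  ←P1

Failure links (BFS by depth):
  n1('c'): parent n0 fail=0; on 'c' 0 → fail=0;  out ∅∪∅=∅
  n6('b'): parent n0 fail=0; on 'b' 0 → fail=0;  out ∅∪∅=∅
  n2('cb'): parent n1 fail=0; on 'b' 0 → fail=6;  out ∅∪∅=∅
  n7('bb'): parent n6 fail=0; on 'b' 0 → fail=6;  out ∅∪∅=∅
  n3('cba'): parent n2 fail=6; on 'a' 6→0 → fail=0;  out ∅∪∅=∅
  n8('bbb'): parent n7 fail=6; on 'b' 6 → fail=7;  out ∅∪∅=∅
  n4('cbaa'): parent n3 fail=0; on 'a' 0 → fail=0;  out ∅∪∅=∅
  n9('bbba'): parent n8 fail=7; on 'a' 7→6→0 → fail=0;  out ∅∪∅=∅
  n5('cbaac'): parent n4 fail=0; on 'c' 0 → fail=1;  out {0}∪∅={0}
  n10('bbbab'): parent n9 fail=0; on 'b' 0 → fail=6;  out ∅∪∅=∅
  n11('bbbabb'): parent n10 fail=6; on 'b' 6 → fail=7;  out {1}∪∅={1}

Run:
[0] read 'b'  n0⇒n6
[1] read 'c'  n6⇒n1 (fail-walked)
[2] read 'b'  n1⇒n2
[3] read 'a'  n2⇒n3
[4] read 'a'  n3⇒n4
[5] read 'c'  n4⇒n5  ** P0@[1:5]
[6] read 'b'  n5⇒n2 (fail-walked)
[7] read 'b'  n2⇒n7 (fail-walked)
[8] read 'a'  n7⇒n0 (fail-walked)
[9] read 'b'  n0⇒n6
[10] read 'b'  n6⇒n7
[11] read 'b'  n7⇒n8
[12] read 'b'  n8⇒n8 (fail-walked)
[13] read 'a'  n8⇒n9
[14] read 'b'  n9⇒n10
[15] read 'b'  n10⇒n11  ** P1@[10:15]
[16] read 'c'  n11⇒n1 (fail-walked)
[17] read 'c'  n1⇒n1 (fail-walked)
[18] read 'b'  n1⇒n2
[19] read 'a'  n2⇒n3
[20] read 'a'  n3⇒n4
[21] read 'c'  n4⇒n5  ** P0@[17:21]
[22] read 'b'  n5⇒n2 (fail-walked)
[23] read 'b'  n2⇒n7 (fail-walked)
[24] read 'b'  n7⇒n8
[25] read 'a'  n8⇒n9
[26] read 'b'  n9⇒n10
[27] read 'b'  n10⇒n11  ** P1@[22:27]
[28] read 'c'  n11⇒n1 (fail-walked)
[29] read 'b'  n1⇒n2
[30] read 'a'  n2⇒n3
[31] read 'a'  n3⇒n4
[32] read 'c'  n4⇒n5  ** P0@[28:32]
[33] read 'b'  n5⇒n2 (fail-walked)
[34] read 'c'  n2⇒n1 (fail-walked)
[35] read 'b'  n1⇒n2
[36] read 'a'  n2⇒n3
[37] read 'a'  n3⇒n4
[38] read 'c'  n4⇒n5  ** P0@[34:38]
[39] read 'c'  n5⇒n1 (fail-walked)
[40] read 'b'  n1⇒n2
[41] read 'a'  n2⇒n3
[42] read 'a'  n3⇒n4

All matches (sorted): [[5,0],[15,1],[21,0],[27,1],[32,0],[38,0]]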